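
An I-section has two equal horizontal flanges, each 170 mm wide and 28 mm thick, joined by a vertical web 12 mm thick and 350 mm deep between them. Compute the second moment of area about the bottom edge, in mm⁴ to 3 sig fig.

I_base ≈ 9.49 × 10⁸ mm⁴

Treat the section as a set of non-overlapping primitives; coordinates are from the bounding-box lower-left.
Bottom flange: 170 × 28, A = 4 760 mm², y = 14 mm, Ī = 310 987 mm⁴.
Web: 12 × 350, A = 4 200 mm², y = 203 mm, Ī = 42 875 000 mm⁴.
Top flange: 170 × 28, A = 4 760 mm², y = 392 mm, Ī = 310 987 mm⁴.
Transfer each piece to the base of the section using Ī + A·d² with d = y − 0:
  bottom flange: d = 14 mm → contributes +1 243 947 mm⁴
  web: d = 203 mm → contributes +215 952 800 mm⁴
  top flange: d = 392 mm → contributes +731 751 627 mm⁴
Total I = 948 948 373 mm⁴.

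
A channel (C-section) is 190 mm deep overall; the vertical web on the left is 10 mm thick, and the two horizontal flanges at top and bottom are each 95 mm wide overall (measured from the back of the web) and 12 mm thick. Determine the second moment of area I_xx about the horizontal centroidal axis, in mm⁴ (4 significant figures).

Treat the section as a set of non-overlapping primitives; coordinates are from the bounding-box lower-left.
Web: 10 × 190, A = 1 900 mm², y = 95 mm, Ī = 5 715 833 mm⁴.
Top flange (beyond web): 85 × 12, A = 1 020 mm², y = 184 mm, Ī = 12 240 mm⁴.
Bottom flange (beyond web): 85 × 12, A = 1 020 mm², y = 6 mm, Ī = 12 240 mm⁴.
By symmetry the centroid is at mid-height, ȳ = 95 mm.
Transfer each piece to the horizontal centroidal axis using Ī + A·d² with d = y − 95:
  web: d = 0 mm → contributes +5 715 833 mm⁴
  top flange (beyond web): d = 89 mm → contributes +8 091 660 mm⁴
  bottom flange (beyond web): d = -89 mm → contributes +8 091 660 mm⁴
Total I = 21 899 153 mm⁴.

I_xx ≈ 2.190 × 10⁷ mm⁴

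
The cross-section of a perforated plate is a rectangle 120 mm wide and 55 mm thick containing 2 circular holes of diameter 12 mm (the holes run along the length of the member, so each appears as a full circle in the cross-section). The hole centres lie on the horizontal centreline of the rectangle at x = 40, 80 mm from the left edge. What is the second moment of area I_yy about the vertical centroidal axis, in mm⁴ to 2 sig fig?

Split into non-overlapping primitives; take the origin at the lower-left of the bounding box.
Plate: 120 × 55, A = 6 600 mm², x = 60 mm, Ī = 7 920 000 mm⁴.
Hole 1 (subtracted): ⌀12, A = 113.1 mm², x = 40 mm, Ī = 1 018 mm⁴.
Hole 2 (subtracted): ⌀12, A = 113.1 mm², x = 80 mm, Ī = 1 018 mm⁴.
By symmetry the centroid is at mid-width, x̄ = 60 mm.
Transfer each piece to the vertical centroidal axis using Ī + A·d² with d = x − 60:
  plate: d = 0 mm → contributes +7 920 000 mm⁴
  hole 1: d = -20 mm → contributes −46 257 mm⁴
  hole 2: d = 20 mm → contributes −46 257 mm⁴
Total I = 7 827 486 mm⁴.

I_yy ≈ 7.8 × 10⁶ mm⁴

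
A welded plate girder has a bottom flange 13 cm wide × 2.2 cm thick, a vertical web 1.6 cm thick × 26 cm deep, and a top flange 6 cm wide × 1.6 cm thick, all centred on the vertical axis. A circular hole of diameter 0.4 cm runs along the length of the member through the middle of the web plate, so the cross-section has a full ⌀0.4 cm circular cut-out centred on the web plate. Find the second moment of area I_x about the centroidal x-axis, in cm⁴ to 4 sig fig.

Treat the section as a set of non-overlapping primitives; coordinates are from the bounding-box lower-left.
Bottom plate: 13 × 2.2, A = 28.6 cm², y = 1.1 cm, Ī = 11.5353 cm⁴.
Web plate: 1.6 × 26, A = 41.6 cm², y = 15.2 cm, Ī = 2343.47 cm⁴.
Top plate: 6 × 1.6, A = 9.6 cm², y = 29 cm, Ī = 2.048 cm⁴.
Hole (subtracted): ⌀0.4, A = 0.125664 cm², y = 15.2 cm, Ī = 0.00125664 cm⁴.
Centroid: ȳ = ΣA·y / ΣA = 11.8014 cm.
Transfer each piece to the centroidal x-axis using Ī + A·d² with d = y − 11.8014:
  bottom plate: d = -10.7014 cm → contributes +3286.82 cm⁴
  web plate: d = 3.39858 cm → contributes +2823.96 cm⁴
  top plate: d = 17.1986 cm → contributes +2841.64 cm⁴
  hole: d = 3.39858 cm → contributes −1.45272 cm⁴
Total I = 8950.97 cm⁴.

I_x ≈ 8951 cm⁴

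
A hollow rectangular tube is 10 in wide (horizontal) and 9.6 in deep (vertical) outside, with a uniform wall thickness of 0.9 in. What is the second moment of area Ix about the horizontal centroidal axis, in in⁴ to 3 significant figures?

Ix ≈ 413 in⁴

Decompose the section into non-overlapping parts with the origin at the bottom-left of its bounding rectangle.
Outer rectangle: 10 × 9.6, A = 96 in², y = 4.8 in, Ī = 737.28 in⁴.
Inner void (subtracted): 8.2 × 7.8, A = 63.96 in², y = 4.8 in, Ī = 324.28 in⁴.
By symmetry the centroid is at mid-height, ȳ = 4.8 in.
All pieces are centred on the horizontal centroidal axis, so I = ΣĪ (holes subtracted) = 413 in⁴.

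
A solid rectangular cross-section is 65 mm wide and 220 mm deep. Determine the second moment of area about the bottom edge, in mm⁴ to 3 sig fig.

The section: 65 × 220, A = 14 300 mm², y = 110 mm, Ī = 57 676 667 mm⁴.
Transfer it to the base of the section using Ī + A·d² with d = y − 0:
  the section: d = 110 mm → contributes +230 706 667 mm⁴
Total I = 230 706 667 mm⁴.

I_base ≈ 2.31 × 10⁸ mm⁴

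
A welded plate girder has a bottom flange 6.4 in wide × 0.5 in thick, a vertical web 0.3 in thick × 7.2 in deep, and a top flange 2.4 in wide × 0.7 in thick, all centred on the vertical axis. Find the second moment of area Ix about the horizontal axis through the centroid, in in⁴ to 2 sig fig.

Ix ≈ 79 in⁴

Break the section into simple shapes (no overlaps), measuring from the bottom-left corner of the bounding box.
Bottom plate: 6.4 × 0.5, A = 3.2 in², y = 0.25 in, Ī = 0.06667 in⁴.
Web plate: 0.3 × 7.2, A = 2.16 in², y = 4.1 in, Ī = 9.331 in⁴.
Top plate: 2.4 × 0.7, A = 1.68 in², y = 8.05 in, Ī = 0.0686 in⁴.
Centroid: ȳ = ΣA·y / ΣA = 3.293 in.
Transfer each piece to the horizontal axis through the centroid using Ī + A·d² with d = y − 3.293:
  bottom plate: d = -3.043 in → contributes +29.69 in⁴
  web plate: d = 0.8074 in → contributes +10.74 in⁴
  top plate: d = 4.757 in → contributes +38.09 in⁴
Total I = 78.52 in⁴.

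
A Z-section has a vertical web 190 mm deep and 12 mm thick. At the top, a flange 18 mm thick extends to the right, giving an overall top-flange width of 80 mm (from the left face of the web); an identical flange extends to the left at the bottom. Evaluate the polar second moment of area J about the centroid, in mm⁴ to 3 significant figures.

Treat the section as a set of non-overlapping primitives; coordinates are from the bounding-box lower-left.
Web: 12 × 190, A = 2 280 mm², y = 95 mm, Ī = 6 859 000 mm⁴.
Top flange (beyond web): 68 × 18, A = 1 224 mm², y = 181 mm, Ī = 33 048 mm⁴.
Bottom flange (beyond web): 68 × 18, A = 1 224 mm², y = 9 mm, Ī = 33 048 mm⁴.
Centroid: ȳ = ΣA·y / ΣA = 95 mm.
Transfer each piece to the centroidal x-axis using Ī + A·d² with d = y − 95:
  web: d = 0 mm → contributes +6 859 000 mm⁴
  top flange (beyond web): d = 86 mm → contributes +9 085 752 mm⁴
  bottom flange (beyond web): d = -86 mm → contributes +9 085 752 mm⁴
Total I = 25 030 504 mm⁴.
For the y-axis: x̄ = 74 mm.
Repeating about the centroidal y-axis gives I_y = 4 887 456 mm⁴.
Polar second moment: J = I_x + I_y = 29 917 960 mm⁴.

J ≈ 2.99 × 10⁷ mm⁴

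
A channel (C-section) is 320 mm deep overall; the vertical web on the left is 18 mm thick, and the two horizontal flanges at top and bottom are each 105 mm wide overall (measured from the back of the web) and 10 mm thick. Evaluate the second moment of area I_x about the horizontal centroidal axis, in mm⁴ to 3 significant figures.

Break the section into simple shapes (no overlaps), measuring from the bottom-left corner of the bounding box.
Web: 18 × 320, A = 5 760 mm², y = 160 mm, Ī = 49 152 000 mm⁴.
Top flange (beyond web): 87 × 10, A = 870 mm², y = 315 mm, Ī = 7 250 mm⁴.
Bottom flange (beyond web): 87 × 10, A = 870 mm², y = 5 mm, Ī = 7 250 mm⁴.
By symmetry the centroid is at mid-height, ȳ = 160 mm.
Transfer each piece to the horizontal centroidal axis using Ī + A·d² with d = y − 160:
  web: d = 0 mm → contributes +49 152 000 mm⁴
  top flange (beyond web): d = 155 mm → contributes +20 909 000 mm⁴
  bottom flange (beyond web): d = -155 mm → contributes +20 909 000 mm⁴
Total I = 90 970 000 mm⁴.

I_x ≈ 9.10 × 10⁷ mm⁴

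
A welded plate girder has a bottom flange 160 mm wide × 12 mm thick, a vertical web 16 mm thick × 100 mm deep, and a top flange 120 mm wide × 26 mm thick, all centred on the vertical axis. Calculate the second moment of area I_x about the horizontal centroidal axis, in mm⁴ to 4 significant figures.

I_x ≈ 1.874 × 10⁷ mm⁴

Treat the section as a set of non-overlapping primitives; coordinates are from the bounding-box lower-left.
Bottom plate: 160 × 12, A = 1 920 mm², y = 6 mm, Ī = 23 040 mm⁴.
Web plate: 16 × 100, A = 1 600 mm², y = 62 mm, Ī = 1 333 333 mm⁴.
Top plate: 120 × 26, A = 3 120 mm², y = 125 mm, Ī = 175 760 mm⁴.
Centroid: ȳ = ΣA·y / ΣA = 75.4096 mm.
Transfer each piece to the horizontal centroidal axis using Ī + A·d² with d = y − 75.4096:
  bottom plate: d = -69.4096 mm → contributes +9 273 020 mm⁴
  web plate: d = -13.4096 mm → contributes +1 621 043 mm⁴
  top plate: d = 49.5904 mm → contributes +7 848 476 mm⁴
Total I = 18 742 539 mm⁴.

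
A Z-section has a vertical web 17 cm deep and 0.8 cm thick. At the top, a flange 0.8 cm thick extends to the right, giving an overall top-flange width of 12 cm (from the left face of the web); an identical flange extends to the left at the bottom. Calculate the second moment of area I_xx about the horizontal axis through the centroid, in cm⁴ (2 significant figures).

Treat the section as a set of non-overlapping primitives; coordinates are from the bounding-box lower-left.
Web: 0.8 × 17, A = 13.6 cm², y = 8.5 cm, Ī = 327.5 cm⁴.
Top flange (beyond web): 11.2 × 0.8, A = 8.96 cm², y = 16.6 cm, Ī = 0.4779 cm⁴.
Bottom flange (beyond web): 11.2 × 0.8, A = 8.96 cm², y = 0.4 cm, Ī = 0.4779 cm⁴.
Centroid: ȳ = ΣA·y / ΣA = 8.5 cm.
Transfer each piece to the horizontal axis through the centroid using Ī + A·d² with d = y − 8.5:
  web: d = 0 cm → contributes +327.5 cm⁴
  top flange (beyond web): d = 8.1 cm → contributes +588.3 cm⁴
  bottom flange (beyond web): d = -8.1 cm → contributes +588.3 cm⁴
Total I = 1 504 cm⁴.

I_xx ≈ 1500 cm⁴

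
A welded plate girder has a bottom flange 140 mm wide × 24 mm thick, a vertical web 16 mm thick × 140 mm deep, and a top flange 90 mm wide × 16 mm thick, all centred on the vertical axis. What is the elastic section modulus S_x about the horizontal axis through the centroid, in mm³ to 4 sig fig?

Break the section into simple shapes (no overlaps), measuring from the bottom-left corner of the bounding box.
Bottom plate: 140 × 24, A = 3 360 mm², y = 12 mm, Ī = 161 280 mm⁴.
Web plate: 16 × 140, A = 2 240 mm², y = 94 mm, Ī = 3 658 667 mm⁴.
Top plate: 90 × 16, A = 1 440 mm², y = 172 mm, Ī = 30 720 mm⁴.
Centroid: ȳ = ΣA·y / ΣA = 70.8182 mm.
Transfer each piece to the horizontal axis through the centroid using Ī + A·d² with d = y − 70.8182:
  bottom plate: d = -58.8182 mm → contributes +11 785 464 mm⁴
  web plate: d = 23.1818 mm → contributes +4 862 435 mm⁴
  top plate: d = 101.182 mm → contributes +14 773 095 mm⁴
Total I = 31 420 994 mm⁴.
Extreme fibre distance c = 109.182 mm; S = I/c = 287 786 mm³.

S_x ≈ 2.878 × 10⁵ mm³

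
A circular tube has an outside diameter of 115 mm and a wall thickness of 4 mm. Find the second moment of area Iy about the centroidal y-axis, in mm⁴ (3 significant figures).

Break the section into simple shapes (no overlaps), measuring from the bottom-left corner of the bounding box.
Outer circle: ⌀115, A = 10 387 mm², x = 57.5 mm, Ī = 8 585 414 mm⁴.
Bore (subtracted): ⌀107, A = 8 992 mm², x = 57.5 mm, Ī = 6 434 355 mm⁴.
By symmetry the centroid is at mid-width, x̄ = 57.5 mm.
All pieces are centred on the centroidal y-axis, so I = ΣĪ (holes subtracted) = 2 151 059 mm⁴.

Iy ≈ 2.15 × 10⁶ mm⁴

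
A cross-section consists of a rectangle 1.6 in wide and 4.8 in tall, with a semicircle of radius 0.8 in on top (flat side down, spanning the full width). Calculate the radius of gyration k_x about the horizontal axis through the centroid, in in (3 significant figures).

k_x ≈ 1.57 in

Decompose the section into non-overlapping parts with the origin at the bottom-left of its bounding rectangle.
Rectangular body: 1.6 × 4.8, A = 7.68 in², y = 2.4 in, Ī = 14.746 in⁴.
Semicircular cap: semicircle r = 0.8, A = 1.0053 in², y = 5.1395 in, Ī = 0.044956 in⁴.
Centroid: ȳ = ΣA·y / ΣA = 2.7171 in.
Transfer each piece to the horizontal axis through the centroid using Ī + A·d² with d = y − 2.7171:
  rectangular body: d = -0.3171 in → contributes +15.518 in⁴
  semicircular cap: d = 2.4224 in → contributes +5.9443 in⁴
Total I = 21.462 in⁴.
Radius of gyration: k = √(I/A) = √(21.462 / 8.6853) = 1.572 in.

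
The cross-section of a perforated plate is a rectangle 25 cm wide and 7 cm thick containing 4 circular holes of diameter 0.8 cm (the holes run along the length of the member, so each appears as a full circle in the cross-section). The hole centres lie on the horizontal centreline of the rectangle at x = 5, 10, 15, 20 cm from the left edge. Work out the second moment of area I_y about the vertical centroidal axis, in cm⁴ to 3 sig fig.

I_y ≈ 9050 cm⁴

Decompose the section into non-overlapping parts with the origin at the bottom-left of its bounding rectangle.
Plate: 25 × 7, A = 175 cm², x = 12.5 cm, Ī = 9114.6 cm⁴.
Hole 1 (subtracted): ⌀0.8, A = 0.50265 cm², x = 5 cm, Ī = 0.020106 cm⁴.
Hole 2 (subtracted): ⌀0.8, A = 0.50265 cm², x = 10 cm, Ī = 0.020106 cm⁴.
Hole 3 (subtracted): ⌀0.8, A = 0.50265 cm², x = 15 cm, Ī = 0.020106 cm⁴.
Hole 4 (subtracted): ⌀0.8, A = 0.50265 cm², x = 20 cm, Ī = 0.020106 cm⁴.
By symmetry the centroid is at mid-width, x̄ = 12.5 cm.
Transfer each piece to the vertical centroidal axis using Ī + A·d² with d = x − 12.5:
  plate: d = 0 cm → contributes +9114.6 cm⁴
  hole 1: d = -7.5 cm → contributes −28.294 cm⁴
  hole 2: d = -2.5 cm → contributes −3.1617 cm⁴
  hole 3: d = 2.5 cm → contributes −3.1617 cm⁴
  hole 4: d = 7.5 cm → contributes −28.294 cm⁴
Total I = 9051.7 cm⁴.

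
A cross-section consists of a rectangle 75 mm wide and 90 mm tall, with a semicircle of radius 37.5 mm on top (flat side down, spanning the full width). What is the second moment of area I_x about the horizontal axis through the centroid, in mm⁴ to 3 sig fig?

I_x ≈ 1.09 × 10⁷ mm⁴

Treat the section as a set of non-overlapping primitives; coordinates are from the bounding-box lower-left.
Rectangular body: 75 × 90, A = 6 750 mm², y = 45 mm, Ī = 4 556 250 mm⁴.
Semicircular cap: semicircle r = 37.5, A = 2208.9 mm², y = 105.92 mm, Ī = 217 049 mm⁴.
Centroid: ȳ = ΣA·y / ΣA = 60.019 mm.
Transfer each piece to the horizontal axis through the centroid using Ī + A·d² with d = y − 60.019:
  rectangular body: d = -15.019 mm → contributes +6 078 940 mm⁴
  semicircular cap: d = 45.896 mm → contributes +4 870 048 mm⁴
Total I = 10 948 988 mm⁴.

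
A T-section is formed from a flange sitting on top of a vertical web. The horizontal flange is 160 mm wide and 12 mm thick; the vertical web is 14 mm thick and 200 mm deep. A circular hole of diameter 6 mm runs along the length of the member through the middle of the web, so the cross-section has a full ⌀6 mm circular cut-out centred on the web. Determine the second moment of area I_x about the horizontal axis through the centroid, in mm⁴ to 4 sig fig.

Decompose the section into non-overlapping parts with the origin at the bottom-left of its bounding rectangle.
Flange: 160 × 12, A = 1 920 mm², y = 206 mm, Ī = 23 040 mm⁴.
Web: 14 × 200, A = 2 800 mm², y = 100 mm, Ī = 9 333 333 mm⁴.
Hole (subtracted): ⌀6, A = 28.2743 mm², y = 100 mm, Ī = 63.6173 mm⁴.
Centroid: ȳ = ΣA·y / ΣA = 143.378 mm.
Transfer each piece to the horizontal axis through the centroid using Ī + A·d² with d = y − 143.378:
  flange: d = 62.6215 mm → contributes +7 552 229 mm⁴
  web: d = -43.3785 mm → contributes +14 602 076 mm⁴
  hole: d = -43.3785 mm → contributes −53267.3 mm⁴
Total I = 22 101 038 mm⁴.

I_x ≈ 2.210 × 10⁷ mm⁴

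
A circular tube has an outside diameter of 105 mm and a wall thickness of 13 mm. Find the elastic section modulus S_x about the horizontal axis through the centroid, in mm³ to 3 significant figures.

Decompose the section into non-overlapping parts with the origin at the bottom-left of its bounding rectangle.
Outer circle: ⌀105, A = 8 659 mm², y = 52.5 mm, Ī = 5 966 602 mm⁴.
Bore (subtracted): ⌀79, A = 4901.7 mm², y = 52.5 mm, Ī = 1 911 958 mm⁴.
By symmetry the centroid is at mid-height, ȳ = 52.5 mm.
All pieces are centred on the horizontal axis through the centroid, so I = ΣĪ (holes subtracted) = 4 054 645 mm⁴.
Extreme fibre distance c = 52.5 mm; S = I/c = 77 231 mm³.

S_x ≈ 7.72 × 10⁴ mm³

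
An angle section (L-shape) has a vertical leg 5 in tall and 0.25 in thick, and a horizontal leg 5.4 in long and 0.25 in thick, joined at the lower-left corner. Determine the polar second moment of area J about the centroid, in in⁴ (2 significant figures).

J ≈ 14 in⁴

Treat the section as a set of non-overlapping primitives; coordinates are from the bounding-box lower-left.
Vertical leg: 0.25 × 5, A = 1.25 in², y = 2.5 in, Ī = 2.604 in⁴.
Horizontal leg (remainder): 5.15 × 0.25, A = 1.288 in², y = 0.125 in, Ī = 0.006706 in⁴.
Centroid: ȳ = ΣA·y / ΣA = 1.295 in.
Transfer each piece to the centroidal x-axis using Ī + A·d² with d = y − 1.295:
  vertical leg: d = 1.205 in → contributes +4.419 in⁴
  horizontal leg (remainder): d = -1.17 in → contributes +1.769 in⁴
Total I = 6.188 in⁴.
For the y-axis: x̄ = 1.495 in.
Repeating about the centroidal y-axis gives I_y = 7.476 in⁴.
Polar second moment: J = I_x + I_y = 13.66 in⁴.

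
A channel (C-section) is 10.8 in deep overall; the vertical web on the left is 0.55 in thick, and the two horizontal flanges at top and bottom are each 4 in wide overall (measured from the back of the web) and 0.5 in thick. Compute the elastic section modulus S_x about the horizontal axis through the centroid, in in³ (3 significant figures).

Decompose the section into non-overlapping parts with the origin at the bottom-left of its bounding rectangle.
Web: 0.55 × 10.8, A = 5.94 in², y = 5.4 in, Ī = 57.737 in⁴.
Top flange (beyond web): 3.45 × 0.5, A = 1.725 in², y = 10.55 in, Ī = 0.035938 in⁴.
Bottom flange (beyond web): 3.45 × 0.5, A = 1.725 in², y = 0.25 in, Ī = 0.035938 in⁴.
By symmetry the centroid is at mid-height, ȳ = 5.4 in.
Transfer each piece to the horizontal axis through the centroid using Ī + A·d² with d = y − 5.4:
  web: d = 0 in → contributes +57.737 in⁴
  top flange (beyond web): d = 5.15 in → contributes +45.787 in⁴
  bottom flange (beyond web): d = -5.15 in → contributes +45.787 in⁴
Total I = 149.31 in⁴.
Extreme fibre distance c = 5.4 in; S = I/c = 27.65 in³.

S_x ≈ 27.7 in³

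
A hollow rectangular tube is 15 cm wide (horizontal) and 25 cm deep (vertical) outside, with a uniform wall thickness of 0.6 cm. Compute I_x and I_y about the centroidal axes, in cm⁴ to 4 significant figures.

Break the section into simple shapes (no overlaps), measuring from the bottom-left corner of the bounding box.
Outer rectangle: 15 × 25, A = 375 cm², y = 12.5 cm, Ī = 19531.3 cm⁴.
Inner void (subtracted): 13.8 × 23.8, A = 328.44 cm², y = 12.5 cm, Ī = 15503.5 cm⁴.
By symmetry the centroid is at mid-height, ȳ = 12.5 cm.
All pieces are centred on the centroidal x-axis, so I = ΣĪ (holes subtracted) = 4027.79 cm⁴.
Repeating about the centroidal y-axis gives I_y = 1818.91 cm⁴.

I_x ≈ 4028 cm⁴, I_y ≈ 1819 cm⁴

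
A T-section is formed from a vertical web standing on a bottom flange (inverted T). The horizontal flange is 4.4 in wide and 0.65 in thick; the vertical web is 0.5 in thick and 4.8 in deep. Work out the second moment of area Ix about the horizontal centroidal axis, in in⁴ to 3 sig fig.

Treat the section as a set of non-overlapping primitives; coordinates are from the bounding-box lower-left.
Flange: 4.4 × 0.65, A = 2.86 in², y = 0.325 in, Ī = 0.1007 in⁴.
Web: 0.5 × 4.8, A = 2.4 in², y = 3.05 in, Ī = 4.608 in⁴.
Centroid: ȳ = ΣA·y / ΣA = 1.5683 in.
Transfer each piece to the horizontal centroidal axis using Ī + A·d² with d = y − 1.5683:
  flange: d = -1.2433 in → contributes +4.522 in⁴
  web: d = 1.4817 in → contributes +9.8767 in⁴
Total I = 14.399 in⁴.

Ix ≈ 14.4 in⁴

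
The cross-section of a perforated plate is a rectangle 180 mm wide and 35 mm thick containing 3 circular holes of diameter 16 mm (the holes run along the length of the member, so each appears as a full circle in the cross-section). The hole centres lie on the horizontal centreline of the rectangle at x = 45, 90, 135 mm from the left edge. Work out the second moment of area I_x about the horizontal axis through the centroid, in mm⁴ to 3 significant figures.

I_x ≈ 6.33 × 10⁵ mm⁴

Treat the section as a set of non-overlapping primitives; coordinates are from the bounding-box lower-left.
Plate: 180 × 35, A = 6 300 mm², y = 17.5 mm, Ī = 643 125 mm⁴.
Hole 1 (subtracted): ⌀16, A = 201.06 mm², y = 17.5 mm, Ī = 3 217 mm⁴.
Hole 2 (subtracted): ⌀16, A = 201.06 mm², y = 17.5 mm, Ī = 3 217 mm⁴.
Hole 3 (subtracted): ⌀16, A = 201.06 mm², y = 17.5 mm, Ī = 3 217 mm⁴.
By symmetry the centroid is at mid-height, ȳ = 17.5 mm.
All pieces are centred on the horizontal axis through the centroid, so I = ΣĪ (holes subtracted) = 633 474 mm⁴.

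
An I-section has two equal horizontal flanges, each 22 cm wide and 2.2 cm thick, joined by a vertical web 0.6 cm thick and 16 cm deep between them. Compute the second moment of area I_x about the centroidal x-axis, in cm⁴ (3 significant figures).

I_x ≈ 8260 cm⁴

Treat the section as a set of non-overlapping primitives; coordinates are from the bounding-box lower-left.
Bottom flange: 22 × 2.2, A = 48.4 cm², y = 1.1 cm, Ī = 19.521 cm⁴.
Web: 0.6 × 16, A = 9.6 cm², y = 10.2 cm, Ī = 204.8 cm⁴.
Top flange: 22 × 2.2, A = 48.4 cm², y = 19.3 cm, Ī = 19.521 cm⁴.
By symmetry the centroid is at mid-height, ȳ = 10.2 cm.
Transfer each piece to the centroidal x-axis using Ī + A·d² with d = y − 10.2:
  bottom flange: d = -9.1 cm → contributes +4027.5 cm⁴
  web: d = 0 cm → contributes +204.8 cm⁴
  top flange: d = 9.1 cm → contributes +4027.5 cm⁴
Total I = 8259.9 cm⁴.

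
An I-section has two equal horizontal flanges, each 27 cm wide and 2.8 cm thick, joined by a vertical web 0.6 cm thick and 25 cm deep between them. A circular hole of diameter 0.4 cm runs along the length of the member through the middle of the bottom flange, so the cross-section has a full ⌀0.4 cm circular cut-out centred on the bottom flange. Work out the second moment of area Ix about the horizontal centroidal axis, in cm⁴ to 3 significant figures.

Ix ≈ 3.01 × 10⁴ cm⁴

Break the section into simple shapes (no overlaps), measuring from the bottom-left corner of the bounding box.
Bottom flange: 27 × 2.8, A = 75.6 cm², y = 1.4 cm, Ī = 49.392 cm⁴.
Web: 0.6 × 25, A = 15 cm², y = 15.3 cm, Ī = 781.25 cm⁴.
Top flange: 27 × 2.8, A = 75.6 cm², y = 29.2 cm, Ī = 49.392 cm⁴.
Hole (subtracted): ⌀0.4, A = 0.12566 cm², y = 1.4 cm, Ī = 0.0012566 cm⁴.
Centroid: ȳ = ΣA·y / ΣA = 15.311 cm.
Transfer each piece to the horizontal centroidal axis using Ī + A·d² with d = y − 15.311:
  bottom flange: d = -13.911 cm → contributes +14 678 cm⁴
  web: d = -0.010518 cm → contributes +781.25 cm⁴
  top flange: d = 13.889 cm → contributes +14 634 cm⁴
  hole: d = -13.911 cm → contributes −24.317 cm⁴
Total I = 30 069 cm⁴.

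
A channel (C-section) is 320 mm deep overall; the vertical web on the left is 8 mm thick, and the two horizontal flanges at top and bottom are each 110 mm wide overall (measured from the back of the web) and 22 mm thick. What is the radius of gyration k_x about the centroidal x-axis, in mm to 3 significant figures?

k_x ≈ 131 mm

Treat the section as a set of non-overlapping primitives; coordinates are from the bounding-box lower-left.
Web: 8 × 320, A = 2 560 mm², y = 160 mm, Ī = 21 845 333 mm⁴.
Top flange (beyond web): 102 × 22, A = 2 244 mm², y = 309 mm, Ī = 90 508 mm⁴.
Bottom flange (beyond web): 102 × 22, A = 2 244 mm², y = 11 mm, Ī = 90 508 mm⁴.
By symmetry the centroid is at mid-height, ȳ = 160 mm.
Transfer each piece to the centroidal x-axis using Ī + A·d² with d = y − 160:
  web: d = 0 mm → contributes +21 845 333 mm⁴
  top flange (beyond web): d = 149 mm → contributes +49 909 552 mm⁴
  bottom flange (beyond web): d = -149 mm → contributes +49 909 552 mm⁴
Total I = 121 664 437 mm⁴.
Radius of gyration: k = √(I/A) = √(121 664 437 / 7 048) = 131.39 mm.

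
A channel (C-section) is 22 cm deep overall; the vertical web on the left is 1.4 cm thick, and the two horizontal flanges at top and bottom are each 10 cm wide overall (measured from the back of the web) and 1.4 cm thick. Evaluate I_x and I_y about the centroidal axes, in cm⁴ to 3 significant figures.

I_x ≈ 3800 cm⁴, I_y ≈ 491 cm⁴

Treat the section as a set of non-overlapping primitives; coordinates are from the bounding-box lower-left.
Web: 1.4 × 22, A = 30.8 cm², y = 11 cm, Ī = 1242.3 cm⁴.
Top flange (beyond web): 8.6 × 1.4, A = 12.04 cm², y = 21.3 cm, Ī = 1.9665 cm⁴.
Bottom flange (beyond web): 8.6 × 1.4, A = 12.04 cm², y = 0.7 cm, Ī = 1.9665 cm⁴.
By symmetry the centroid is at mid-height, ȳ = 11 cm.
Transfer each piece to the centroidal x-axis using Ī + A·d² with d = y − 11:
  web: d = 0 cm → contributes +1242.3 cm⁴
  top flange (beyond web): d = 10.3 cm → contributes +1279.3 cm⁴
  bottom flange (beyond web): d = -10.3 cm → contributes +1279.3 cm⁴
Total I = 3800.8 cm⁴.
For the y-axis: x̄ = 2.8939 cm.
Repeating about the centroidal y-axis gives I_y = 491.3 cm⁴.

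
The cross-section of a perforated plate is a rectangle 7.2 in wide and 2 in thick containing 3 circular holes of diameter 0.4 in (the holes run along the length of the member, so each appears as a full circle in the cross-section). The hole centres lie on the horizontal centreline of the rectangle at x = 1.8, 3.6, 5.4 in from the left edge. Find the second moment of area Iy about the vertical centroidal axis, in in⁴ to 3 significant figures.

Split into non-overlapping primitives; take the origin at the lower-left of the bounding box.
Plate: 7.2 × 2, A = 14.4 in², x = 3.6 in, Ī = 62.208 in⁴.
Hole 1 (subtracted): ⌀0.4, A = 0.12566 in², x = 1.8 in, Ī = 0.0012566 in⁴.
Hole 2 (subtracted): ⌀0.4, A = 0.12566 in², x = 3.6 in, Ī = 0.0012566 in⁴.
Hole 3 (subtracted): ⌀0.4, A = 0.12566 in², x = 5.4 in, Ī = 0.0012566 in⁴.
By symmetry the centroid is at mid-width, x̄ = 3.6 in.
Transfer each piece to the vertical centroidal axis using Ī + A·d² with d = x − 3.6:
  plate: d = 0 in → contributes +62.208 in⁴
  hole 1: d = -1.8 in → contributes −0.40841 in⁴
  hole 2: d = 0 in → contributes −0.0012566 in⁴
  hole 3: d = 1.8 in → contributes −0.40841 in⁴
Total I = 61.39 in⁴.

Iy ≈ 61.4 in⁴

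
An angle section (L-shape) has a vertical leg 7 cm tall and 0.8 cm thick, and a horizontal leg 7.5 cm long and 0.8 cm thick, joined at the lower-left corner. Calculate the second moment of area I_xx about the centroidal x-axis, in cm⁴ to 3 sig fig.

Treat the section as a set of non-overlapping primitives; coordinates are from the bounding-box lower-left.
Vertical leg: 0.8 × 7, A = 5.6 cm², y = 3.5 cm, Ī = 22.867 cm⁴.
Horizontal leg (remainder): 6.7 × 0.8, A = 5.36 cm², y = 0.4 cm, Ī = 0.28587 cm⁴.
Centroid: ȳ = ΣA·y / ΣA = 1.9839 cm.
Transfer each piece to the centroidal x-axis using Ī + A·d² with d = y − 1.9839:
  vertical leg: d = 1.5161 cm → contributes +35.738 cm⁴
  horizontal leg (remainder): d = -1.5839 cm → contributes +13.733 cm⁴
Total I = 49.471 cm⁴.

I_xx ≈ 49.5 cm⁴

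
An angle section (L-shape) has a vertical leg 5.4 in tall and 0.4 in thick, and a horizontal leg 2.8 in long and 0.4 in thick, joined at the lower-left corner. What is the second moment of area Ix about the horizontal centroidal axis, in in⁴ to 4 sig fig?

Ix ≈ 9.415 in⁴

Treat the section as a set of non-overlapping primitives; coordinates are from the bounding-box lower-left.
Vertical leg: 0.4 × 5.4, A = 2.16 in², y = 2.7 in, Ī = 5.2488 in⁴.
Horizontal leg (remainder): 2.4 × 0.4, A = 0.96 in², y = 0.2 in, Ī = 0.0128 in⁴.
Centroid: ȳ = ΣA·y / ΣA = 1.93077 in.
Transfer each piece to the horizontal centroidal axis using Ī + A·d² with d = y − 1.93077:
  vertical leg: d = 0.769231 in → contributes +6.52691 in⁴
  horizontal leg (remainder): d = -1.73077 in → contributes +2.88854 in⁴
Total I = 9.41545 in⁴.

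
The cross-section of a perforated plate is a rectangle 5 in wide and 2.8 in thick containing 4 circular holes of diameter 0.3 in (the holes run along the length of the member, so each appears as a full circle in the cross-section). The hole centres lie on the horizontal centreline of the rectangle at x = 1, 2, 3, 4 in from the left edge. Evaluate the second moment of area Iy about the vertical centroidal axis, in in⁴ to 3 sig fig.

Split into non-overlapping primitives; take the origin at the lower-left of the bounding box.
Plate: 5 × 2.8, A = 14 in², x = 2.5 in, Ī = 29.167 in⁴.
Hole 1 (subtracted): ⌀0.3, A = 0.070686 in², x = 1 in, Ī = 0.00039761 in⁴.
Hole 2 (subtracted): ⌀0.3, A = 0.070686 in², x = 2 in, Ī = 0.00039761 in⁴.
Hole 3 (subtracted): ⌀0.3, A = 0.070686 in², x = 3 in, Ī = 0.00039761 in⁴.
Hole 4 (subtracted): ⌀0.3, A = 0.070686 in², x = 4 in, Ī = 0.00039761 in⁴.
By symmetry the centroid is at mid-width, x̄ = 2.5 in.
Transfer each piece to the vertical centroidal axis using Ī + A·d² with d = x − 2.5:
  plate: d = 0 in → contributes +29.167 in⁴
  hole 1: d = -1.5 in → contributes −0.15944 in⁴
  hole 2: d = -0.5 in → contributes −0.018069 in⁴
  hole 3: d = 0.5 in → contributes −0.018069 in⁴
  hole 4: d = 1.5 in → contributes −0.15944 in⁴
Total I = 28.812 in⁴.

Iy ≈ 28.8 in⁴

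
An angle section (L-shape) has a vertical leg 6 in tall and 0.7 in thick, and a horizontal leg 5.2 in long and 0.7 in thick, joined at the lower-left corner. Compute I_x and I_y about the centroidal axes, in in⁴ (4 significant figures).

I_x ≈ 25.37 in⁴, I_y ≈ 17.66 in⁴

Decompose the section into non-overlapping parts with the origin at the bottom-left of its bounding rectangle.
Vertical leg: 0.7 × 6, A = 4.2 in², y = 3 in, Ī = 12.6 in⁴.
Horizontal leg (remainder): 4.5 × 0.7, A = 3.15 in², y = 0.35 in, Ī = 0.128625 in⁴.
Centroid: ȳ = ΣA·y / ΣA = 1.86429 in.
Transfer each piece to the centroidal x-axis using Ī + A·d² with d = y − 1.86429:
  vertical leg: d = 1.13571 in → contributes +18.0174 in⁴
  horizontal leg (remainder): d = -1.51429 in → contributes +7.35177 in⁴
Total I = 25.3691 in⁴.
For the y-axis: x̄ = 1.46429 in.
Repeating about the centroidal y-axis gives I_y = 17.6551 in⁴.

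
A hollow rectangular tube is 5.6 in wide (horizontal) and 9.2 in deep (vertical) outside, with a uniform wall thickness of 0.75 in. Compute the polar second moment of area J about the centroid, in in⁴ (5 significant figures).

Split into non-overlapping primitives; take the origin at the lower-left of the bounding box.
Outer rectangle: 5.6 × 9.2, A = 51.52 in², y = 4.6 in, Ī = 363.3877 in⁴.
Inner void (subtracted): 4.1 × 7.7, A = 31.57 in², y = 4.6 in, Ī = 155.9821 in⁴.
By symmetry the centroid is at mid-height, ȳ = 4.6 in.
All pieces are centred on the centroidal x-axis, so I = ΣĪ (holes subtracted) = 207.4056 in⁴.
Repeating about the centroidal y-axis gives I_y = 90.41463 in⁴.
Polar second moment: J = I_x + I_y = 297.8203 in⁴.

J ≈ 297.82 in⁴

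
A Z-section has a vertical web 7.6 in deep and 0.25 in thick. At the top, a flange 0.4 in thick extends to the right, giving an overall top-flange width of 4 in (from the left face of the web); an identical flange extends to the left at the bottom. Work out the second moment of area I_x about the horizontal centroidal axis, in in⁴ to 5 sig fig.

Treat the section as a set of non-overlapping primitives; coordinates are from the bounding-box lower-left.
Web: 0.25 × 7.6, A = 1.9 in², y = 3.8 in, Ī = 9.145333 in⁴.
Top flange (beyond web): 3.75 × 0.4, A = 1.5 in², y = 7.4 in, Ī = 0.02 in⁴.
Bottom flange (beyond web): 3.75 × 0.4, A = 1.5 in², y = 0.2 in, Ī = 0.02 in⁴.
Centroid: ȳ = ΣA·y / ΣA = 3.8 in.
Transfer each piece to the horizontal centroidal axis using Ī + A·d² with d = y − 3.8:
  web: d = 0 in → contributes +9.145333 in⁴
  top flange (beyond web): d = 3.6 in → contributes +19.46 in⁴
  bottom flange (beyond web): d = -3.6 in → contributes +19.46 in⁴
Total I = 48.06533 in⁴.

I_x ≈ 48.065 in⁴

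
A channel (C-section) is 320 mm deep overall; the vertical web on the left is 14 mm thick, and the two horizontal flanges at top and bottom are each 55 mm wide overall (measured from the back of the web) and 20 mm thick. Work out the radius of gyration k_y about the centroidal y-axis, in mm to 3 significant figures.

Split into non-overlapping primitives; take the origin at the lower-left of the bounding box.
Web: 14 × 320, A = 4 480 mm², x = 7 mm, Ī = 73 173 mm⁴.
Top flange (beyond web): 41 × 20, A = 820 mm², x = 34.5 mm, Ī = 114 868 mm⁴.
Bottom flange (beyond web): 41 × 20, A = 820 mm², x = 34.5 mm, Ī = 114 868 mm⁴.
Centroid: x̄ = ΣA·x / ΣA = 14.369 mm.
Transfer each piece to the centroidal y-axis using Ī + A·d² with d = x − 14.369:
  web: d = -7.3693 mm → contributes +316 466 mm⁴
  top flange (beyond web): d = 20.131 mm → contributes +447 170 mm⁴
  bottom flange (beyond web): d = 20.131 mm → contributes +447 170 mm⁴
Total I = 1 210 805 mm⁴.
Radius of gyration: k = √(I/A) = √(1 210 805 / 6 120) = 14.066 mm.

k_y ≈ 14.1 mm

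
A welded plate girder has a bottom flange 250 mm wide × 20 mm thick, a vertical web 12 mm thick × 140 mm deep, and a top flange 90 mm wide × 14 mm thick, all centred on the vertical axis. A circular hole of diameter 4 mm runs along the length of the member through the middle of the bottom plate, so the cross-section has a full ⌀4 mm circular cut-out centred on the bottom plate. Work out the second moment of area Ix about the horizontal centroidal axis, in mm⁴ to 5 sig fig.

Ix ≈ 3.0818 × 10⁷ mm⁴

Split into non-overlapping primitives; take the origin at the lower-left of the bounding box.
Bottom plate: 250 × 20, A = 5 000 mm², y = 10 mm, Ī = 166666.7 mm⁴.
Web plate: 12 × 140, A = 1 680 mm², y = 90 mm, Ī = 2 744 000 mm⁴.
Top plate: 90 × 14, A = 1 260 mm², y = 167 mm, Ī = 20 580 mm⁴.
Hole (subtracted): ⌀4, A = 12.56637 mm², y = 10 mm, Ī = 12.56637 mm⁴.
Centroid: ȳ = ΣA·y / ΣA = 51.90764 mm.
Transfer each piece to the horizontal centroidal axis using Ī + A·d² with d = y − 51.90764:
  bottom plate: d = -41.90764 mm → contributes +8 947 916 mm⁴
  web plate: d = 38.09236 mm → contributes +5 181 727 mm⁴
  top plate: d = 115.0924 mm → contributes +16 710 858 mm⁴
  hole: d = -41.90764 mm → contributes −22082.25 mm⁴
Total I = 30 818 419 mm⁴.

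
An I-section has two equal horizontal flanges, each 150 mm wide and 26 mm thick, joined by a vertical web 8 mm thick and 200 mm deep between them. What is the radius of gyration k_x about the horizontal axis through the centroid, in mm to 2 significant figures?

k_x ≈ 110 mm

Treat the section as a set of non-overlapping primitives; coordinates are from the bounding-box lower-left.
Bottom flange: 150 × 26, A = 3 900 mm², y = 13 mm, Ī = 219 700 mm⁴.
Web: 8 × 200, A = 1 600 mm², y = 126 mm, Ī = 5 333 333 mm⁴.
Top flange: 150 × 26, A = 3 900 mm², y = 239 mm, Ī = 219 700 mm⁴.
By symmetry the centroid is at mid-height, ȳ = 126 mm.
Transfer each piece to the horizontal axis through the centroid using Ī + A·d² with d = y − 126:
  bottom flange: d = -113 mm → contributes +50 018 800 mm⁴
  web: d = 0 mm → contributes +5 333 333 mm⁴
  top flange: d = 113 mm → contributes +50 018 800 mm⁴
Total I = 105 370 933 mm⁴.
Radius of gyration: k = √(I/A) = √(105 370 933 / 9 400) = 105.9 mm.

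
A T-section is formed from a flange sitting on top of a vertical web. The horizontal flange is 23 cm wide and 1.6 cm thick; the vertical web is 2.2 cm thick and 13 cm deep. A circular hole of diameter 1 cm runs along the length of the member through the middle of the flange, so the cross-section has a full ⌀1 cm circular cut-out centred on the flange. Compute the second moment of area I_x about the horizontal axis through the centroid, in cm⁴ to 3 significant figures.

I_x ≈ 1260 cm⁴

Decompose the section into non-overlapping parts with the origin at the bottom-left of its bounding rectangle.
Flange: 23 × 1.6, A = 36.8 cm², y = 13.8 cm, Ī = 7.8507 cm⁴.
Web: 2.2 × 13, A = 28.6 cm², y = 6.5 cm, Ī = 402.78 cm⁴.
Hole (subtracted): ⌀1, A = 0.7854 cm², y = 13.8 cm, Ī = 0.049087 cm⁴.
Centroid: ȳ = ΣA·y / ΣA = 10.569 cm.
Transfer each piece to the horizontal axis through the centroid using Ī + A·d² with d = y − 10.569:
  flange: d = 3.2312 cm → contributes +392.06 cm⁴
  web: d = -4.0688 cm → contributes +876.27 cm⁴
  hole: d = 3.2312 cm → contributes −8.2489 cm⁴
Total I = 1260.1 cm⁴.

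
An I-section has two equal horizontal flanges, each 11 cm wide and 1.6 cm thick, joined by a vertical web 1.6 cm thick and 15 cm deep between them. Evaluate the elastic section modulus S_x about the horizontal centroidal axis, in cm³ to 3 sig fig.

S_x ≈ 317 cm³

Break the section into simple shapes (no overlaps), measuring from the bottom-left corner of the bounding box.
Bottom flange: 11 × 1.6, A = 17.6 cm², y = 0.8 cm, Ī = 3.7547 cm⁴.
Web: 1.6 × 15, A = 24 cm², y = 9.1 cm, Ī = 450 cm⁴.
Top flange: 11 × 1.6, A = 17.6 cm², y = 17.4 cm, Ī = 3.7547 cm⁴.
By symmetry the centroid is at mid-height, ȳ = 9.1 cm.
Transfer each piece to the horizontal centroidal axis using Ī + A·d² with d = y − 9.1:
  bottom flange: d = -8.3 cm → contributes +1216.2 cm⁴
  web: d = 0 cm → contributes +450 cm⁴
  top flange: d = 8.3 cm → contributes +1216.2 cm⁴
Total I = 2882.4 cm⁴.
Extreme fibre distance c = 9.1 cm; S = I/c = 316.75 cm³.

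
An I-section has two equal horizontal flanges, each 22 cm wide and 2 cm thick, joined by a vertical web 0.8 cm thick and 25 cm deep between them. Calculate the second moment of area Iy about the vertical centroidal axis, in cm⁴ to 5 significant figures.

Iy ≈ 3550.4 cm⁴

Treat the section as a set of non-overlapping primitives; coordinates are from the bounding-box lower-left.
Bottom flange: 22 × 2, A = 44 cm², x = 11 cm, Ī = 1774.667 cm⁴.
Web: 0.8 × 25, A = 20 cm², x = 11 cm, Ī = 1.066667 cm⁴.
Top flange: 22 × 2, A = 44 cm², x = 11 cm, Ī = 1774.667 cm⁴.
By symmetry the centroid is at mid-width, x̄ = 11 cm.
All pieces are centred on the vertical centroidal axis, so I = ΣĪ = 3550.4 cm⁴.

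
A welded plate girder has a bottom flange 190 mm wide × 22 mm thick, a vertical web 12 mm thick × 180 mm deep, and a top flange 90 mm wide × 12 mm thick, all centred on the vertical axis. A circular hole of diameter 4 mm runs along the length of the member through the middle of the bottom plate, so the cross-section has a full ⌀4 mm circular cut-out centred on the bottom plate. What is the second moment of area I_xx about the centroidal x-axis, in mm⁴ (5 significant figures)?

I_xx ≈ 4.4893 × 10⁷ mm⁴

Treat the section as a set of non-overlapping primitives; coordinates are from the bounding-box lower-left.
Bottom plate: 190 × 22, A = 4 180 mm², y = 11 mm, Ī = 168593.3 mm⁴.
Web plate: 12 × 180, A = 2 160 mm², y = 112 mm, Ī = 5 832 000 mm⁴.
Top plate: 90 × 12, A = 1 080 mm², y = 208 mm, Ī = 12 960 mm⁴.
Hole (subtracted): ⌀4, A = 12.56637 mm², y = 11 mm, Ī = 12.56637 mm⁴.
Centroid: ȳ = ΣA·y / ΣA = 69.17399 mm.
Transfer each piece to the centroidal x-axis using Ī + A·d² with d = y − 69.17399:
  bottom plate: d = -58.17399 mm → contributes +14 314 606 mm⁴
  web plate: d = 42.82601 mm → contributes +9 793 584 mm⁴
  top plate: d = 138.826 mm → contributes +20 827 433 mm⁴
  hole: d = -58.17399 mm → contributes −42539.85 mm⁴
Total I = 44 893 083 mm⁴.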